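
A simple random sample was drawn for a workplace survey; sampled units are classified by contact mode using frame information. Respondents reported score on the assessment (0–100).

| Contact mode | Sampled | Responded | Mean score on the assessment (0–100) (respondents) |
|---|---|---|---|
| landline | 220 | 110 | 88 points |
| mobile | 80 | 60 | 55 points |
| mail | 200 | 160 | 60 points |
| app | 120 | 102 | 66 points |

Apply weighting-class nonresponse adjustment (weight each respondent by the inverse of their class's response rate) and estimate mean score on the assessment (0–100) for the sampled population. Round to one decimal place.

70.5

Response rates by class: landline 110/220 = 50%, mobile 60/80 = 75%, mail 160/200 = 80%, app 102/120 = 85%.
Each respondent's weight = sampled/responded in their class; summing within a class gives n_sampled, so:
  landline: 220 × 88 = 19,360
  mobile: 80 × 55 = 4400
  mail: 200 × 60 = 12,000
  app: 120 × 66 = 7920
Adjusted estimate = 43,680 / 620 = 70.4516 → 70.5.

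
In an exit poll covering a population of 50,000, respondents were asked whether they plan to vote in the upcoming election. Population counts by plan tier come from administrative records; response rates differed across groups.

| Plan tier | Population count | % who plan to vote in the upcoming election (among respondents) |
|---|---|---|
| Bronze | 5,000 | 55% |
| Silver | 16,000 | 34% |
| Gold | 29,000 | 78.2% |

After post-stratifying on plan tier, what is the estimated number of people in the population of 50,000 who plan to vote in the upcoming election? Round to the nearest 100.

30,900

Estimated count per cell = population count × respondent percentage:
  Bronze: 5,000 × 55% = 2750
  Silver: 16,000 × 34% = 5440
  Gold: 29,000 × 78.2% = 22,678
Estimated total = 30,868 → 30,900.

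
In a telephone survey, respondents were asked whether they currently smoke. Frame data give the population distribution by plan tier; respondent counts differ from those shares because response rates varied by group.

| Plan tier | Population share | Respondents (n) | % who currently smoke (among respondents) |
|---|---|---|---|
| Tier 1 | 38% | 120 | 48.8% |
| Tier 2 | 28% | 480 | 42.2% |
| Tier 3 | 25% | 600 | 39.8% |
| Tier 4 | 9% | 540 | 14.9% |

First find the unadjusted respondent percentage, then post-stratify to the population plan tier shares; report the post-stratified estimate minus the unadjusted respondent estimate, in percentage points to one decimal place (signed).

+8.3 percentage points

Unadjusted (pooled respondent) estimate weights by respondent counts:
  (120/1740)×48.8 + (480/1740)×42.2 + (600/1740)×39.8 + (540/1740)×14.9 = 33.3552%
Post-stratifying to population shares instead:
  0.38×48.8 + 0.28×42.2 + 0.25×39.8 + 0.09×14.9 = 41.651%
Difference = 41.651 − 33.3552 = 8.2958 pp.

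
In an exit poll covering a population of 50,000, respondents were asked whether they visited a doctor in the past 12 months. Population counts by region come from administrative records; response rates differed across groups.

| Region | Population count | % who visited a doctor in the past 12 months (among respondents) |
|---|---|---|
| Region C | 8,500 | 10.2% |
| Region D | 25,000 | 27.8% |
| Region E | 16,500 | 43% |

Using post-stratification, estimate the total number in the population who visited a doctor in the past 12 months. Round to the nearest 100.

Apply each group's respondent rate to its population count:
  Region C: 8,500 × 10.2% = 867
  Region D: 25,000 × 27.8% = 6950
  Region E: 16,500 × 43% = 7095
Estimated total = 14,912 → 14,900.

14,900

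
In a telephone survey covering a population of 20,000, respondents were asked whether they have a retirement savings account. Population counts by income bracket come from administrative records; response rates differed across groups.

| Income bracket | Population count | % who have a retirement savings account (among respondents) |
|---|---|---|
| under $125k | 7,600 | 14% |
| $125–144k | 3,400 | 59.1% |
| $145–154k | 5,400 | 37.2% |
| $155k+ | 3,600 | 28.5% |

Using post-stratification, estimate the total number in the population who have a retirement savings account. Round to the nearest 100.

Estimated count per cell = population count × respondent percentage:
  under $125k: 7,600 × 14% = 1064
  $125–144k: 3,400 × 59.1% = 2009.4
  $145–154k: 5,400 × 37.2% = 2008.8
  $155k+: 3,600 × 28.5% = 1026
Estimated total = 6108.2 → 6,100.

6,100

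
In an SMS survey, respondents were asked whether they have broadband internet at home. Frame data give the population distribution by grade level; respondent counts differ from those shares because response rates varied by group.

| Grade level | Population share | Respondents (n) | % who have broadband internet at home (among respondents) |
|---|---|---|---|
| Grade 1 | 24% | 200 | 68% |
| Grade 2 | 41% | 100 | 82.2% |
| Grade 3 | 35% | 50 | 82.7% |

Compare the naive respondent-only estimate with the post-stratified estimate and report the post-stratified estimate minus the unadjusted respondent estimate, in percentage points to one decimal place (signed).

+4.8 percentage points

Without adjustment, the pooled respondent share is:
  (200/350)×68 + (100/350)×82.2 + (50/350)×82.7 = 74.1571%
Post-stratifying to population shares instead:
  0.24×68 + 0.41×82.2 + 0.35×82.7 = 78.967%
Difference = 78.967 − 74.1571 = 4.8099 pp.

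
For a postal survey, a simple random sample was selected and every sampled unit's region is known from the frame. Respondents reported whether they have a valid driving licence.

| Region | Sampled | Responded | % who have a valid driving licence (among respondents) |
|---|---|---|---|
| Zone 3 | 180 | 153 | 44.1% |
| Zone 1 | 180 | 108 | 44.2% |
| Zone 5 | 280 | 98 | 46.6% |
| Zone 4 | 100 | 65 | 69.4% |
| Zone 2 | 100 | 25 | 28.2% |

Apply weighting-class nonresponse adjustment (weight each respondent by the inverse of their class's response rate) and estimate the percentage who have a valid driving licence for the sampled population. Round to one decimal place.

46.1%

Class response rates: Zone 3 153/180 = 85%, Zone 1 108/180 = 60%, Zone 5 98/280 = 35%, Zone 4 65/100 = 65%, Zone 2 25/100 = 25%.
Weighting each respondent by the inverse class response rate inflates each class back to its sampled size, so the class weight is n_sampled:
  Zone 3: 180 × 44.1 = 7938
  Zone 1: 180 × 44.2 = 7956
  Zone 5: 280 × 46.6 = 13,048
  Zone 4: 100 × 69.4 = 6940
  Zone 2: 100 × 28.2 = 2820
Adjusted estimate = 38,702 / 840 = 46.0738 → 46.1%.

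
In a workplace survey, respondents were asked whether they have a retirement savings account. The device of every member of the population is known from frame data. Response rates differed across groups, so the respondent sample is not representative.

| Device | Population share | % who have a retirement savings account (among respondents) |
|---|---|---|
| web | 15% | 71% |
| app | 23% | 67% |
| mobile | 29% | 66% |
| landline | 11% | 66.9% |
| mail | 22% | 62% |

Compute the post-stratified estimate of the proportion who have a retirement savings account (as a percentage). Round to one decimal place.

Weight each group's respondent value by its population share:
  web: 0.15 × 71 = 10.65
  app: 0.23 × 67 = 15.41
  mobile: 0.29 × 66 = 19.14
  landline: 0.11 × 66.9 = 7.359
  mail: 0.22 × 62 = 13.64
Post-stratified estimate = 66.199 → 66.2%.

66.2%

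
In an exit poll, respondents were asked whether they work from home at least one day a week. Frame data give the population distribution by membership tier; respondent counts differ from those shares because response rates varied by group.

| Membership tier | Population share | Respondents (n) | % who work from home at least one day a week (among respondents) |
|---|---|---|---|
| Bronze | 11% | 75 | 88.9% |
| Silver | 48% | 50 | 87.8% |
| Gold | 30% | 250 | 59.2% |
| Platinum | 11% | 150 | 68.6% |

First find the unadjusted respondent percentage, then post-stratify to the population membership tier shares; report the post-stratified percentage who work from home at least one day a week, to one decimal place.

Naive respondent-only estimate (weights = respondent counts):
  (75/525)×88.9 + (50/525)×87.8 + (250/525)×59.2 + (150/525)×68.6 = 68.8524%
Reweighting by population membership tier shares:
  0.11×88.9 + 0.48×87.8 + 0.3×59.2 + 0.11×68.6 = 77.229%

77.2%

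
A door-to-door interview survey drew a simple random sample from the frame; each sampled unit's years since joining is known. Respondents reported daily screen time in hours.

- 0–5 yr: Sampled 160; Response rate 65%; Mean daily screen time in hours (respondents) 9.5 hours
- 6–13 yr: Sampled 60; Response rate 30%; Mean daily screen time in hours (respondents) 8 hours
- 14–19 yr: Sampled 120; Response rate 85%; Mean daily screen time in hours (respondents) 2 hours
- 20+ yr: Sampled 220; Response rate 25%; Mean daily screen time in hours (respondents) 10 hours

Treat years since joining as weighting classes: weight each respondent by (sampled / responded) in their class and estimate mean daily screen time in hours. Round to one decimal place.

With weight = n_sampled/n_responded per class, the weighted class total is n_sampled:
  0–5 yr: 160 × 9.5 = 1520
  6–13 yr: 60 × 8 = 480
  14–19 yr: 120 × 2 = 240
  20+ yr: 220 × 10 = 2200
Adjusted estimate = 4440 / 560 = 7.92857 → 7.9.

7.9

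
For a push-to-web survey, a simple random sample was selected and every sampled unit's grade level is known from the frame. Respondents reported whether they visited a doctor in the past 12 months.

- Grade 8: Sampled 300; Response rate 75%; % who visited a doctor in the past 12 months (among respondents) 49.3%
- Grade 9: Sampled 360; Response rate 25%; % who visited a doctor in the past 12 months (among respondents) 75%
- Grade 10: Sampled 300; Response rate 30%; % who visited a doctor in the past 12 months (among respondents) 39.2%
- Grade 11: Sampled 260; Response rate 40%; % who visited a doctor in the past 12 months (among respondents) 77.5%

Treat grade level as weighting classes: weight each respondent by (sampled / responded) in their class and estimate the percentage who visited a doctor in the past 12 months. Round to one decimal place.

60.4%

With weight = n_sampled/n_responded per class, the weighted class total is n_sampled:
  Grade 8: 300 × 49.3 = 14,790
  Grade 9: 360 × 75 = 27,000
  Grade 10: 300 × 39.2 = 11,760
  Grade 11: 260 × 77.5 = 20,150
Adjusted estimate = 73,700 / 1,220 = 60.4098 → 60.4%.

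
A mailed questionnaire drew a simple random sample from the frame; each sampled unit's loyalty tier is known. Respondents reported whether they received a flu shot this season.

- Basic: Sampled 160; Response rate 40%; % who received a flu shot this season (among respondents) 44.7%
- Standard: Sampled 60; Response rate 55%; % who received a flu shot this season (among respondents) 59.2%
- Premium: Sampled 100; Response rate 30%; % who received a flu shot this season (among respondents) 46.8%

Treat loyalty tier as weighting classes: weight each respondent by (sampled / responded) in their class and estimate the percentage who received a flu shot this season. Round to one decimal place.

48.1%

Each respondent's weight = sampled/responded in their class; summing within a class gives n_sampled, so:
  Basic: 160 × 44.7 = 7152
  Standard: 60 × 59.2 = 3552
  Premium: 100 × 46.8 = 4680
Adjusted estimate = 15,384 / 320 = 48.075 → 48.1%.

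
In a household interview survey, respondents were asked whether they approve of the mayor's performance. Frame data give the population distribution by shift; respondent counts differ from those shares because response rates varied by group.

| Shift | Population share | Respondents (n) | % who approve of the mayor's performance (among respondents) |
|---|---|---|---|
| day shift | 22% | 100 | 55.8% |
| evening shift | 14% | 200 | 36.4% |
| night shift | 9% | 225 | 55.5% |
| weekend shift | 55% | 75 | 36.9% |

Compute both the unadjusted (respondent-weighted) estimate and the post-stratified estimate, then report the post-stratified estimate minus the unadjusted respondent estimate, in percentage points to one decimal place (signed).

Unadjusted (pooled respondent) estimate weights by respondent counts:
  (100/600)×55.8 + (200/600)×36.4 + (225/600)×55.5 + (75/600)×36.9 = 46.8583%
Post-stratified estimate weights by population shares:
  0.22×55.8 + 0.14×36.4 + 0.09×55.5 + 0.55×36.9 = 42.662%
Difference = 42.662 − 46.8583 = -4.1963 pp.

-4.2 percentage points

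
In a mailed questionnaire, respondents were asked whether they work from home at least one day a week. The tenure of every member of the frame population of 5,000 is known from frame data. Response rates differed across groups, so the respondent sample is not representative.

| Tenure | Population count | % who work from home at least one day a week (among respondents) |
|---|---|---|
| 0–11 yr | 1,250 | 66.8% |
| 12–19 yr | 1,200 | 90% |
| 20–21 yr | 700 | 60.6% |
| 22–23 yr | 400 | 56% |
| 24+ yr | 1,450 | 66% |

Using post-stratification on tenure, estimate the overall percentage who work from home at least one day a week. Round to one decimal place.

Each cell contributes population-share × respondent value:
  0–11 yr: (1,250/5,000) × 66.8 = 16.7
  12–19 yr: (1,200/5,000) × 90 = 21.6
  20–21 yr: (700/5,000) × 60.6 = 8.484
  22–23 yr: (400/5,000) × 56 = 4.48
  24+ yr: (1,450/5,000) × 66 = 19.14
Post-stratified estimate = 70.404 → 70.4%.

70.4%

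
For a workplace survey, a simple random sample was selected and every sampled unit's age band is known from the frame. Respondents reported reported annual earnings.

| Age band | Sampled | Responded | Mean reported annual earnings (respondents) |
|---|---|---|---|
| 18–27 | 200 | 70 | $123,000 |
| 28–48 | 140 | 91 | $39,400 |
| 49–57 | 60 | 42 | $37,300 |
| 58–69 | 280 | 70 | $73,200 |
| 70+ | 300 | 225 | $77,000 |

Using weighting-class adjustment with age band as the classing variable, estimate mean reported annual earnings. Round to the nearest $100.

Class response rates: 18–27 70/200 = 35%, 28–48 91/140 = 65%, 49–57 42/60 = 70%, 58–69 70/280 = 25%, 70+ 225/300 = 75%.
Inverse-response-rate weighting restores each class to its sampled count, so class totals weight by n_sampled:
  18–27: 200 × 123,000 = 24,600,000
  28–48: 140 × 39,400 = 5,516,000
  49–57: 60 × 37,300 = 2,238,000
  58–69: 280 × 73,200 = 20,496,000
  70+: 300 × 77,000 = 23,100,000
Adjusted estimate = 75,950,000 / 980 = 77,500 → $77,500.

$77,500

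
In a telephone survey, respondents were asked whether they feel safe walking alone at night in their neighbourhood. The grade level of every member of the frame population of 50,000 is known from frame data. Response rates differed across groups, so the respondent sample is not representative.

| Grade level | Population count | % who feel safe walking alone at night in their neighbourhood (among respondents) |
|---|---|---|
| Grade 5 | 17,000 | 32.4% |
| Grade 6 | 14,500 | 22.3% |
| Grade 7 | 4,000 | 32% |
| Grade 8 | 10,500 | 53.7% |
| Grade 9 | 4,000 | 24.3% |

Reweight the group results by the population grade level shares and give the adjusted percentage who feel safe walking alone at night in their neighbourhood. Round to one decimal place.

Post-stratification weights by population share, not respondent share:
  Grade 5: (17,000/50,000) × 32.4 = 11.016
  Grade 6: (14,500/50,000) × 22.3 = 6.467
  Grade 7: (4,000/50,000) × 32 = 2.56
  Grade 8: (10,500/50,000) × 53.7 = 11.277
  Grade 9: (4,000/50,000) × 24.3 = 1.944
Post-stratified estimate = 33.264 → 33.3%.

33.3%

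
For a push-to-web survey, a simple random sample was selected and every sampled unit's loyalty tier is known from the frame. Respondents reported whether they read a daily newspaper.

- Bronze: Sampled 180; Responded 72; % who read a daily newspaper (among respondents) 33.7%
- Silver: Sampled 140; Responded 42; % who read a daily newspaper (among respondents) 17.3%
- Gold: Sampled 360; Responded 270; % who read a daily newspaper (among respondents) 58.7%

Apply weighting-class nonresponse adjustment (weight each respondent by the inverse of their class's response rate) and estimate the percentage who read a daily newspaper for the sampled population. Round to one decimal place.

43.6%

Class response rates: Bronze 72/180 = 40%, Silver 42/140 = 30%, Gold 270/360 = 75%.
Each respondent's weight = sampled/responded in their class; summing within a class gives n_sampled, so:
  Bronze: 180 × 33.7 = 6066
  Silver: 140 × 17.3 = 2422
  Gold: 360 × 58.7 = 21,132
Adjusted estimate = 29,620 / 680 = 43.5588 → 43.6%.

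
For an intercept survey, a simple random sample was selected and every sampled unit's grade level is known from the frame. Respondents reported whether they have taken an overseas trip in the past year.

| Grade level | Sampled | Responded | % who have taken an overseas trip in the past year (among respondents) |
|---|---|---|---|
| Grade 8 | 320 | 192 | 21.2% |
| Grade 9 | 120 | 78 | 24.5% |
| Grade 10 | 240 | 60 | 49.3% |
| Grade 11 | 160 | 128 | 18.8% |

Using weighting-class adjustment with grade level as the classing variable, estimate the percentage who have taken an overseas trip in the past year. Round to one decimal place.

29.2%

Response rates by class: Grade 8 192/320 = 60%, Grade 9 78/120 = 65%, Grade 10 60/240 = 25%, Grade 11 128/160 = 80%.
Each respondent's weight = sampled/responded in their class; summing within a class gives n_sampled, so:
  Grade 8: 320 × 21.2 = 6784
  Grade 9: 120 × 24.5 = 2940
  Grade 10: 240 × 49.3 = 11,832
  Grade 11: 160 × 18.8 = 3008
Adjusted estimate = 24,564 / 840 = 29.2429 → 29.2%.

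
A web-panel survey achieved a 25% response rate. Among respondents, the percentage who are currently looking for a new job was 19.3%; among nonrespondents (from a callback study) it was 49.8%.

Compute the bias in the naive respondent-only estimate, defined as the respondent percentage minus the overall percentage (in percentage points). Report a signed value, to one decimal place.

-22.9 percentage points

Nonresponse fraction = 1 − 0.25 = 0.75.
Bias = (nonresponse fraction) × (respondent percentage − nonrespondent percentage)
     = 0.75 × (19.3 − 49.8) = 0.75 × -30.5 = -22.875.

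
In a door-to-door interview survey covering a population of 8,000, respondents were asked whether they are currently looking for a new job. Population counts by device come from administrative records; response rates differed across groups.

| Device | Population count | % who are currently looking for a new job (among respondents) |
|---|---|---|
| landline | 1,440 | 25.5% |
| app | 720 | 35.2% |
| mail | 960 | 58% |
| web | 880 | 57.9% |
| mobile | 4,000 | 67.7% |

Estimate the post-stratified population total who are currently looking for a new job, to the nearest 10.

4,390

Each cell contributes its population count × the respondent rate:
  landline: 1,440 × 25.5% = 367.2
  app: 720 × 35.2% = 253.44
  mail: 960 × 58% = 556.8
  web: 880 × 57.9% = 509.52
  mobile: 4,000 × 67.7% = 2708
Estimated total = 4394.96 → 4,390.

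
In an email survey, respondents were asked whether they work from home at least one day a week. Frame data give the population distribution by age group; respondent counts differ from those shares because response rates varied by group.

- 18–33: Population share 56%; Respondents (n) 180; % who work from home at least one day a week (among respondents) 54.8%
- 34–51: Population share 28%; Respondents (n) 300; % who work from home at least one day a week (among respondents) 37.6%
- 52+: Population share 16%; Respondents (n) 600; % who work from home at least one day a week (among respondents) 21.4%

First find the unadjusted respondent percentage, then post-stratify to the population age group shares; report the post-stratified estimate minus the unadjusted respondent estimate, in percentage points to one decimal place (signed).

Naive respondent-only estimate (weights = respondent counts):
  (180/1080)×54.8 + (300/1080)×37.6 + (600/1080)×21.4 = 31.4667%
Post-stratifying to population shares instead:
  0.56×54.8 + 0.28×37.6 + 0.16×21.4 = 44.64%
Difference = 44.64 − 31.4667 = 13.1733 pp.

+13.2 percentage points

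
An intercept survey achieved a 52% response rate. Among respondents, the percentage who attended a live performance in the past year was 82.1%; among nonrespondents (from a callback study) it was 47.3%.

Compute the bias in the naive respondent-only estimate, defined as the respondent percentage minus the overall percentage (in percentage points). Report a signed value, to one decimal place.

+16.7 percentage points

Nonresponse fraction = 1 − 0.52 = 0.48.
Bias = (nonresponse fraction) × (respondent percentage − nonrespondent percentage)
     = 0.48 × (82.1 − 47.3) = 0.48 × 34.8 = 16.704.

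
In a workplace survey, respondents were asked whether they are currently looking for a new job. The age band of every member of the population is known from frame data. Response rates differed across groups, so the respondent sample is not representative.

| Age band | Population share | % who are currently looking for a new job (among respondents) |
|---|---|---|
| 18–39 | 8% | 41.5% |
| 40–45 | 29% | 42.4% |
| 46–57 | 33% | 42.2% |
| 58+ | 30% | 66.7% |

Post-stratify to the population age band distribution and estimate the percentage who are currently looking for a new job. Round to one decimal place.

Post-stratification weights by population share, not respondent share:
  18–39: 0.08 × 41.5 = 3.32
  40–45: 0.29 × 42.4 = 12.296
  46–57: 0.33 × 42.2 = 13.926
  58+: 0.3 × 66.7 = 20.01
Post-stratified estimate = 49.552 → 49.6%.

49.6%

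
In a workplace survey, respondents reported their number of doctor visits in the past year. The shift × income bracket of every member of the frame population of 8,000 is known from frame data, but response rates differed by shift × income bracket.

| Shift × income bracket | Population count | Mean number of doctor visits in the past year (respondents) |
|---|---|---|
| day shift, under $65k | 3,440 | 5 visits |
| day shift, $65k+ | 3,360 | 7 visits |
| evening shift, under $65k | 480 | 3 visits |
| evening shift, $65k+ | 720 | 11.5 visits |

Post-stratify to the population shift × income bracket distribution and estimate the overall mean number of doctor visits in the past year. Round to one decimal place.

Reweight to the known shift × income bracket distribution:
  day shift, under $65k: (3,440/8,000) × 5 = 2.15
  day shift, $65k+: (3,360/8,000) × 7 = 2.94
  evening shift, under $65k: (480/8,000) × 3 = 0.18
  evening shift, $65k+: (720/8,000) × 11.5 = 1.035
Post-stratified estimate = 6.305 → 6.3.

6.3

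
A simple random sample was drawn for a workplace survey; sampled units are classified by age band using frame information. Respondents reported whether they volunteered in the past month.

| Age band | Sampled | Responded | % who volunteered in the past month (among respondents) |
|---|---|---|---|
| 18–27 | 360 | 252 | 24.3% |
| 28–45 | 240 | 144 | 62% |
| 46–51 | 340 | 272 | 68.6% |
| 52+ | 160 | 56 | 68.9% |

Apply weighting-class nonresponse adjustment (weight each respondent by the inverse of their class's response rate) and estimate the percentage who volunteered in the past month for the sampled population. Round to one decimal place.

52.7%

Class response rates: 18–27 252/360 = 70%, 28–45 144/240 = 60%, 46–51 272/340 = 80%, 52+ 56/160 = 35%.
Inverse-response-rate weighting restores each class to its sampled count, so class totals weight by n_sampled:
  18–27: 360 × 24.3 = 8748
  28–45: 240 × 62 = 14,880
  46–51: 340 × 68.6 = 23324
  52+: 160 × 68.9 = 11,024
Adjusted estimate = 57,976 / 1,100 = 52.7055 → 52.7%.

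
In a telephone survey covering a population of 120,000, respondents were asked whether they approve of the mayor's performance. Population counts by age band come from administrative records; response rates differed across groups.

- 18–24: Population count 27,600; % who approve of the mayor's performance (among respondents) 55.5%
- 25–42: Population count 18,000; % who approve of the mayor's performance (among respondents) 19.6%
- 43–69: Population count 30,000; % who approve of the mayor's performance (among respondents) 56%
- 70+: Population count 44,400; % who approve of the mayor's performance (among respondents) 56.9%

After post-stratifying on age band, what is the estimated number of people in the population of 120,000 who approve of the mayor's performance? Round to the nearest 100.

Estimated count per cell = population count × respondent percentage:
  18–24: 27,600 × 55.5% = 15,318
  25–42: 18,000 × 19.6% = 3528
  43–69: 30,000 × 56% = 16,800
  70+: 44,400 × 56.9% = 25263.6
Estimated total = 60909.6 → 60,900.

60,900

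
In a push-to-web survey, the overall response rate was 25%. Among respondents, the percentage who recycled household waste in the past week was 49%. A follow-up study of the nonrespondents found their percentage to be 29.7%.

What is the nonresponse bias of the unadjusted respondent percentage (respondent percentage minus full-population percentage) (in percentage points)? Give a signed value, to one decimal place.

+14.5 percentage points

Nonresponse fraction = 1 − 0.25 = 0.75.
Bias = (nonresponse fraction) × (respondent percentage − nonrespondent percentage)
     = 0.75 × (49 − 29.7) = 0.75 × 19.3 = 14.475.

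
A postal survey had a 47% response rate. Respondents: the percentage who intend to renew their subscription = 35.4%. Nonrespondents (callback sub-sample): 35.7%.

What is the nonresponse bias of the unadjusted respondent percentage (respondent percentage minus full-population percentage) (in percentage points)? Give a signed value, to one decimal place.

-0.2 percentage points

Nonresponse fraction = 1 − 0.47 = 0.53.
Bias = (nonresponse fraction) × (respondent percentage − nonrespondent percentage)
     = 0.53 × (35.4 − 35.7) = 0.53 × -0.3 = -0.159.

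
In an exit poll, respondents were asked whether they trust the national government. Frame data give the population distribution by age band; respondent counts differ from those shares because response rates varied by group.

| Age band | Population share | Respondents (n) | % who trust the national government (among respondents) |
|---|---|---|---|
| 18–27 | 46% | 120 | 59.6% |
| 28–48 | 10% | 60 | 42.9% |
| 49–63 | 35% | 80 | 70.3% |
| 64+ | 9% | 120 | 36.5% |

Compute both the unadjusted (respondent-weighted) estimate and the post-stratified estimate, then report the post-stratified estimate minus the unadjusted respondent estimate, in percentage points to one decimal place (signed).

Naive respondent-only estimate (weights = respondent counts):
  (120/380)×59.6 + (60/380)×42.9 + (80/380)×70.3 + (120/380)×36.5 = 51.9211%
Reweighting by population age band shares:
  0.46×59.6 + 0.1×42.9 + 0.35×70.3 + 0.09×36.5 = 59.596%
Difference = 59.596 − 51.9211 = 7.6749 pp.

+7.7 percentage points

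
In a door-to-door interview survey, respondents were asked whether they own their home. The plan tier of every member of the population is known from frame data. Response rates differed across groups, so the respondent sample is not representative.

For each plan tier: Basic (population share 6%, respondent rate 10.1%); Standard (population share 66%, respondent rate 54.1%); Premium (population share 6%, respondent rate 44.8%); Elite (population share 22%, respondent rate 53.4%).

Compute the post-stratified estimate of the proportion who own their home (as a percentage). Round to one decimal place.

50.7%

Each cell contributes population-share × respondent value:
  Basic: 0.06 × 10.1 = 0.606
  Standard: 0.66 × 54.1 = 35.706
  Premium: 0.06 × 44.8 = 2.688
  Elite: 0.22 × 53.4 = 11.748
Post-stratified estimate = 50.748 → 50.7%.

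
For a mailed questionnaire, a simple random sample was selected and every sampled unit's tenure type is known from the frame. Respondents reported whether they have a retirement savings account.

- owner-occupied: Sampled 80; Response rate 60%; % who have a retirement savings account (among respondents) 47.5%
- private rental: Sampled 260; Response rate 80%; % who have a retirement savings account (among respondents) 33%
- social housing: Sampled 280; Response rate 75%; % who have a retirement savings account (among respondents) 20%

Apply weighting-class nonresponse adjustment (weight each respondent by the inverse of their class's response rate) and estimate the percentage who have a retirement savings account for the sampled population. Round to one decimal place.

29.0%

With weight = n_sampled/n_responded per class, the weighted class total is n_sampled:
  owner-occupied: 80 × 47.5 = 3800
  private rental: 260 × 33 = 8580
  social housing: 280 × 20 = 5600
Adjusted estimate = 17,980 / 620 = 29 → 29.0%.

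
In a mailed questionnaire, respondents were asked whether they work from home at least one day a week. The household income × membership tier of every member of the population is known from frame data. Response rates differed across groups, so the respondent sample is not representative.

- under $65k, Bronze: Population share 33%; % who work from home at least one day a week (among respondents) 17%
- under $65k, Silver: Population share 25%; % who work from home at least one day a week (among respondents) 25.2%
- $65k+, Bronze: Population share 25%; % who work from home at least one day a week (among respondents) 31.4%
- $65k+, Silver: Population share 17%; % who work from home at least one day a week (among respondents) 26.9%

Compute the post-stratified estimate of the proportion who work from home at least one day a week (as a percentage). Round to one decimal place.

Each cell contributes population-share × respondent value:
  under $65k, Bronze: 0.33 × 17 = 5.61
  under $65k, Silver: 0.25 × 25.2 = 6.3
  $65k+, Bronze: 0.25 × 31.4 = 7.85
  $65k+, Silver: 0.17 × 26.9 = 4.573
Post-stratified estimate = 24.333 → 24.3%.

24.3%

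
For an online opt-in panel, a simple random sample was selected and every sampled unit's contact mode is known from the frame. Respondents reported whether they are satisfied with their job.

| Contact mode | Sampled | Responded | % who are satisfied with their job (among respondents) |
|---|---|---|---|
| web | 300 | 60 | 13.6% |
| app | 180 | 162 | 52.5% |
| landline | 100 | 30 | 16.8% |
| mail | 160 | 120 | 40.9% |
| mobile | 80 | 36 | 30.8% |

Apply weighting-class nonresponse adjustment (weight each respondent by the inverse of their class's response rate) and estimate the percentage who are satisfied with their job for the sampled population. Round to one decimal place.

29.5%

Class response rates: web 60/300 = 20%, app 162/180 = 90%, landline 30/100 = 30%, mail 120/160 = 75%, mobile 36/80 = 45%.
Each respondent's weight = sampled/responded in their class; summing within a class gives n_sampled, so:
  web: 300 × 13.6 = 4080
  app: 180 × 52.5 = 9450
  landline: 100 × 16.8 = 1680
  mail: 160 × 40.9 = 6544
  mobile: 80 × 30.8 = 2464
Adjusted estimate = 24,218 / 820 = 29.5341 → 29.5%.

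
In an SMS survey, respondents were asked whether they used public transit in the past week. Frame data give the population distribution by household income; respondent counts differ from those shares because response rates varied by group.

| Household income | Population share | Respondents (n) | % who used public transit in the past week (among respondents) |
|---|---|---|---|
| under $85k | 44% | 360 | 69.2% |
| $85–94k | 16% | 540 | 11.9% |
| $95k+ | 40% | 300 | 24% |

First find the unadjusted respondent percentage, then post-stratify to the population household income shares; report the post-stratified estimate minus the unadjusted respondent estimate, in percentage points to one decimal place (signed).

Unadjusted (pooled respondent) estimate weights by respondent counts:
  (360/1200)×69.2 + (540/1200)×11.9 + (300/1200)×24 = 32.115%
Post-stratifying to population shares instead:
  0.44×69.2 + 0.16×11.9 + 0.4×24 = 41.952%
Difference = 41.952 − 32.115 = 9.837 pp.

+9.8 percentage points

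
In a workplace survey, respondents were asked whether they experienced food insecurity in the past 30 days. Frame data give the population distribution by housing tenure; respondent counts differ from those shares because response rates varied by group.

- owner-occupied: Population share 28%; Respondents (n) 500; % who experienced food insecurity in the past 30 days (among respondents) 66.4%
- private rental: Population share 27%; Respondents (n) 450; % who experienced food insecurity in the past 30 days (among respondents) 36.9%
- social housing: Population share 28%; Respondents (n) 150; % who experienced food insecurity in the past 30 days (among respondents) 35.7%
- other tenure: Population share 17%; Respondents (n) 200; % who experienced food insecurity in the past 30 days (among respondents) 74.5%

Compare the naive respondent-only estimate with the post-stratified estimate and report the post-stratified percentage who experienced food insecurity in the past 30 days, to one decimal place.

51.2%

Naive respondent-only estimate (weights = respondent counts):
  (500/1300)×66.4 + (450/1300)×36.9 + (150/1300)×35.7 + (200/1300)×74.5 = 53.8923%
Reweighting by population housing tenure shares:
  0.28×66.4 + 0.27×36.9 + 0.28×35.7 + 0.17×74.5 = 51.216%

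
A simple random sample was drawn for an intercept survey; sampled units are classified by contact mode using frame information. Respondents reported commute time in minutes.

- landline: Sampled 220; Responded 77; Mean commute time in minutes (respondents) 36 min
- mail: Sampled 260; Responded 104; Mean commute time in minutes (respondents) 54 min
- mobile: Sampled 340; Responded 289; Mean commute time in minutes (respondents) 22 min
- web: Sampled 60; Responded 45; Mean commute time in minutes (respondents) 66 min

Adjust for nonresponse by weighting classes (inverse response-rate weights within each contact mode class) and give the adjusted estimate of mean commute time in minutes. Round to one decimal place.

38.0

Response rates by class: landline 77/220 = 35%, mail 104/260 = 40%, mobile 289/340 = 85%, web 45/60 = 75%.
Weighting each respondent by the inverse class response rate inflates each class back to its sampled size, so the class weight is n_sampled:
  landline: 220 × 36 = 7920
  mail: 260 × 54 = 14,040
  mobile: 340 × 22 = 7480
  web: 60 × 66 = 3960
Adjusted estimate = 33,400 / 880 = 37.9545 → 38.0.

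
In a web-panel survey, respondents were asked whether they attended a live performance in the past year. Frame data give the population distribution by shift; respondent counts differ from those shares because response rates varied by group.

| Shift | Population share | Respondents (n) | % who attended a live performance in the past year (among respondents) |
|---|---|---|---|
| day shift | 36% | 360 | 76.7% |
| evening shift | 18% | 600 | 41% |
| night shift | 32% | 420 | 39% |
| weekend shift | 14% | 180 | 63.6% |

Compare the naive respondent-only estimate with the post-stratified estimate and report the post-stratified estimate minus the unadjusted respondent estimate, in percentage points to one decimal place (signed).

+5.1 percentage points

Without adjustment, the pooled respondent share is:
  (360/1560)×76.7 + (600/1560)×41 + (420/1560)×39 + (180/1560)×63.6 = 51.3077%
Post-stratified estimate weights by population shares:
  0.36×76.7 + 0.18×41 + 0.32×39 + 0.14×63.6 = 56.376%
Difference = 56.376 − 51.3077 = 5.0683 pp.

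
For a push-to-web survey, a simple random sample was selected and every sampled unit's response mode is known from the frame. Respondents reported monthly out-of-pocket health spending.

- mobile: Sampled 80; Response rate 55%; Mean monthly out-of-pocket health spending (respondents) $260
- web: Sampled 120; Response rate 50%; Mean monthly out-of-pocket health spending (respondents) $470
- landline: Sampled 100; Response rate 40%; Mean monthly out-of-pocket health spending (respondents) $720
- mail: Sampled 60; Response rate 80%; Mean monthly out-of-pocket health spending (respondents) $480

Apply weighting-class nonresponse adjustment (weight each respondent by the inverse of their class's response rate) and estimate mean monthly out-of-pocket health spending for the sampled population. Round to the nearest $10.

Each respondent's weight = sampled/responded in their class; summing within a class gives n_sampled, so:
  mobile: 80 × 260 = 20,800
  web: 120 × 470 = 56,400
  landline: 100 × 720 = 72,000
  mail: 60 × 480 = 28,800
Adjusted estimate = 178,000 / 360 = 494.444 → $490.

$490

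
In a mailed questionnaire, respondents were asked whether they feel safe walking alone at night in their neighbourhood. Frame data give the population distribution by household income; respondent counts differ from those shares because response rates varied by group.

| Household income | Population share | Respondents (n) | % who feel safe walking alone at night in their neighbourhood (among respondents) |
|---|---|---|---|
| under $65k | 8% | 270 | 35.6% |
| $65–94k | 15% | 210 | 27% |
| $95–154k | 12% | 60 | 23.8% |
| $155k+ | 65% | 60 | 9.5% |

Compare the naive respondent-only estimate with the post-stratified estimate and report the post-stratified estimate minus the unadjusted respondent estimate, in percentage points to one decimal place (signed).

Without adjustment, the pooled respondent share is:
  (270/600)×35.6 + (210/600)×27 + (60/600)×23.8 + (60/600)×9.5 = 28.8%
Reweighting by population household income shares:
  0.08×35.6 + 0.15×27 + 0.12×23.8 + 0.65×9.5 = 15.929%
Difference = 15.929 − 28.8 = -12.871 pp.

-12.9 percentage points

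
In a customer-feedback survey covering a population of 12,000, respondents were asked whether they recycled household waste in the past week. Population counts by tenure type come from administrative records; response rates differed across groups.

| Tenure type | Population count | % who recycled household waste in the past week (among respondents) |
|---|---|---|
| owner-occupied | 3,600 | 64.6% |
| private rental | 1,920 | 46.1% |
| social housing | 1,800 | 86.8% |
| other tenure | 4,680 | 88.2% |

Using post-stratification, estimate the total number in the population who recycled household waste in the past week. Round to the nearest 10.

Each cell contributes its population count × the respondent rate:
  owner-occupied: 3,600 × 64.6% = 2325.6
  private rental: 1,920 × 46.1% = 885.12
  social housing: 1,800 × 86.8% = 1562.4
  other tenure: 4,680 × 88.2% = 4127.76
Estimated total = 8900.88 → 8,900.

8,900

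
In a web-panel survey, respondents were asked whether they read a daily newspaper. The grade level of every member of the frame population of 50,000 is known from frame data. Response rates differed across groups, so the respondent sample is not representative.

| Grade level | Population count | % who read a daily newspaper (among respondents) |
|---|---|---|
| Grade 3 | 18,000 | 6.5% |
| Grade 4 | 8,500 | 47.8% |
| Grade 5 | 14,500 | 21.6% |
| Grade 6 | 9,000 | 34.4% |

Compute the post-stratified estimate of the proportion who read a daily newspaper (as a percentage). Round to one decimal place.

Weight each group's respondent value by its population share:
  Grade 3: (18,000/50,000) × 6.5 = 2.34
  Grade 4: (8,500/50,000) × 47.8 = 8.126
  Grade 5: (14,500/50,000) × 21.6 = 6.264
  Grade 6: (9,000/50,000) × 34.4 = 6.192
Post-stratified estimate = 22.922 → 22.9%.

22.9%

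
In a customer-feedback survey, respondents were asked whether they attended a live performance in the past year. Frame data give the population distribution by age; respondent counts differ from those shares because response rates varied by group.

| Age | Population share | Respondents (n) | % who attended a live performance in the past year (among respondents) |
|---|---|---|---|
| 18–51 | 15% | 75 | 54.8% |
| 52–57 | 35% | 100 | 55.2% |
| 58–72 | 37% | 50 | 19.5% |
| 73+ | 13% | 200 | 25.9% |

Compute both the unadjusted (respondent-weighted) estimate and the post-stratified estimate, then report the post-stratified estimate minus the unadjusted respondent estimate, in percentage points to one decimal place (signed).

+1.0 percentage points

Without adjustment, the pooled respondent share is:
  (75/425)×54.8 + (100/425)×55.2 + (50/425)×19.5 + (200/425)×25.9 = 37.1412%
Post-stratifying to population shares instead:
  0.15×54.8 + 0.35×55.2 + 0.37×19.5 + 0.13×25.9 = 38.122%
Difference = 38.122 − 37.1412 = 0.9808 pp.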